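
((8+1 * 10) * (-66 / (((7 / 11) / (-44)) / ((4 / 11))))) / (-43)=-209088 / 301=-694.64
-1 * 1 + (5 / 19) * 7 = 16 / 19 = 0.84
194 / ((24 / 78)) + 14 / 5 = 6333 / 10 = 633.30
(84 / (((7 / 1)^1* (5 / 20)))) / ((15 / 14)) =224 / 5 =44.80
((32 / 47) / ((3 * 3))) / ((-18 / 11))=-176 / 3807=-0.05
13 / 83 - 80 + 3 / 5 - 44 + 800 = 280854 / 415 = 676.76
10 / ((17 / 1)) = 10 / 17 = 0.59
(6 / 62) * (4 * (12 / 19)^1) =144 / 589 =0.24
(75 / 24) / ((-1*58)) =-25 / 464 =-0.05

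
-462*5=-2310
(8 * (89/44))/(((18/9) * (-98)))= -89/1078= -0.08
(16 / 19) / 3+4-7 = -155 / 57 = -2.72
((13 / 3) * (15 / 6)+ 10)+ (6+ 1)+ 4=191 / 6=31.83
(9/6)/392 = 3/784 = 0.00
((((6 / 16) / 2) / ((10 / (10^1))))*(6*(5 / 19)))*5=225 / 152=1.48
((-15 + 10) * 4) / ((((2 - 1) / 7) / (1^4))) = -140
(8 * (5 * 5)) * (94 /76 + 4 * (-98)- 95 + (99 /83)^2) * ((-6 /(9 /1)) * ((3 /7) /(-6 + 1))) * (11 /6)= -9298051620 /916237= -10148.09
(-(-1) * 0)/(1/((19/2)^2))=0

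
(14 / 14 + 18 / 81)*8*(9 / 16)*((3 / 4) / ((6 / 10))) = 55 / 8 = 6.88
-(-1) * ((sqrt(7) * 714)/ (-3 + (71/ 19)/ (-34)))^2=4341755664/ 11767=368977.28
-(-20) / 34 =10 / 17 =0.59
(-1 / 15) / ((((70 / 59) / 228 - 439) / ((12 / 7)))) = 26904 / 103343765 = 0.00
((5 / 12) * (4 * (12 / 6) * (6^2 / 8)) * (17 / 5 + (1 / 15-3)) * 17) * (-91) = -10829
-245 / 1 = -245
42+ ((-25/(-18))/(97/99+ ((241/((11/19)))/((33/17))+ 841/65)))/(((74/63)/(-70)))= 7115140641/170882798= 41.64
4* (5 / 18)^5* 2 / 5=625 / 236196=0.00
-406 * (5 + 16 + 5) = -10556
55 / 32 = 1.72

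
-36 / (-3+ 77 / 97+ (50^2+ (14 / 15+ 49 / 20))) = -209520 / 14556851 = -0.01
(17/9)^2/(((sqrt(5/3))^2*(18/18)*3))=289/405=0.71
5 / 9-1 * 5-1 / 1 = -49 / 9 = -5.44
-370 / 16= -185 / 8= -23.12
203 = 203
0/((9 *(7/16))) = 0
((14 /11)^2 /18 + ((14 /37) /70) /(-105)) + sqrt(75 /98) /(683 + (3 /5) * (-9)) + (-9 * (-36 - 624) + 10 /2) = 25 * sqrt(6) /47432 + 41920464062 /7051275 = 5945.09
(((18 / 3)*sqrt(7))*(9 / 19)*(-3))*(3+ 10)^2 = -27378*sqrt(7) / 19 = -3812.39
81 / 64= 1.27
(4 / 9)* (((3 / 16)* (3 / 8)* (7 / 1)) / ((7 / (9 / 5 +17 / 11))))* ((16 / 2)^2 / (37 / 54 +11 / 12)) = 39744 / 9515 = 4.18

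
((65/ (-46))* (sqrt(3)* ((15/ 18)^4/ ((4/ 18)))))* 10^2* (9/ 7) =-1015625* sqrt(3)/ 2576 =-682.89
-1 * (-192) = 192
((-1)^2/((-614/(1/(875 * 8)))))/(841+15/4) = -1/3630735500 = -0.00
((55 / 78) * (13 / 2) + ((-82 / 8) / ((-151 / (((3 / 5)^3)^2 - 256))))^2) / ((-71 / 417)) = -11381772443609230357 / 6323714843750000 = -1799.86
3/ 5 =0.60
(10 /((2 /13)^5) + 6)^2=13464135729.38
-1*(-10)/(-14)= -5/7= -0.71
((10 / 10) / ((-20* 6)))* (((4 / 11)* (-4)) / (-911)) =-2 / 150315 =-0.00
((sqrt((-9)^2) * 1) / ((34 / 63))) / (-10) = -1.67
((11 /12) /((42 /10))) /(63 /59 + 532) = 3245 /7925652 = 0.00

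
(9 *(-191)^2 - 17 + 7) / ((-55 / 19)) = -6238061 / 55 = -113419.29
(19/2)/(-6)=-1.58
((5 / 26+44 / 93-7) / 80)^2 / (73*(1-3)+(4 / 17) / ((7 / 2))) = -27918648191 / 649818937497600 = -0.00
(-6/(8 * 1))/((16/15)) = -45/64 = -0.70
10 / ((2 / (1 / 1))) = 5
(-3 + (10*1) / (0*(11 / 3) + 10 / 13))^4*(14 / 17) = 140000 / 17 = 8235.29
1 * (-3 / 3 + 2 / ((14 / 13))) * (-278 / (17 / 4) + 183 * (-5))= -14286 / 17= -840.35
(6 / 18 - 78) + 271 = 580 / 3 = 193.33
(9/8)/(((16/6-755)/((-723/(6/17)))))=110619/36112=3.06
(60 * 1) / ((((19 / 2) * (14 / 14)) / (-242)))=-29040 / 19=-1528.42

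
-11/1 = -11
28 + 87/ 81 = 785/ 27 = 29.07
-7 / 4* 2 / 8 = -7 / 16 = -0.44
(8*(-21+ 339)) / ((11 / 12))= 30528 / 11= 2775.27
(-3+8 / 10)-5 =-36 / 5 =-7.20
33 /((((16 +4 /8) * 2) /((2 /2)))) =1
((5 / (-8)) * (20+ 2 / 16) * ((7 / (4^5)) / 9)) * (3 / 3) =-5635 / 589824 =-0.01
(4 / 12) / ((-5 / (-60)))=4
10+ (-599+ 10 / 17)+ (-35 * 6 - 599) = -1397.41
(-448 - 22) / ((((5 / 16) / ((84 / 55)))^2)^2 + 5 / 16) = -306707876020224 / 205071937181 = -1495.61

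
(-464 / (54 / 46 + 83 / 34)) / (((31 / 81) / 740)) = -21749109120 / 87637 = -248172.68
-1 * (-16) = 16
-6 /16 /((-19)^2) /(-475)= 3 /1371800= 0.00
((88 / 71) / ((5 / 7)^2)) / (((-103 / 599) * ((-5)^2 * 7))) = -368984 / 4570625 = -0.08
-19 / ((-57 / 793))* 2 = 1586 / 3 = 528.67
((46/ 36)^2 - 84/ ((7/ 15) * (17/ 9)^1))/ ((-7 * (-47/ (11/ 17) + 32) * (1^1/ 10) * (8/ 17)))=-28373785/ 4055184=-7.00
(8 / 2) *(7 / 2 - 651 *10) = -26026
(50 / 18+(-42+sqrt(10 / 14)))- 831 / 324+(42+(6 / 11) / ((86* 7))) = 76477 / 357588+sqrt(35) / 7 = 1.06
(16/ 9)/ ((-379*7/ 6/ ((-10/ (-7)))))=-0.01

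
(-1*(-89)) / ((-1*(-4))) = 89 / 4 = 22.25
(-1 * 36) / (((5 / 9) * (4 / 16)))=-259.20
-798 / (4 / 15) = -5985 / 2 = -2992.50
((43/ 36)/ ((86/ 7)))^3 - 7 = -2612393/ 373248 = -7.00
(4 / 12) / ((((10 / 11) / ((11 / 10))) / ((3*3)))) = 363 / 100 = 3.63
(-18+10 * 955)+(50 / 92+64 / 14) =3070951 / 322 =9537.11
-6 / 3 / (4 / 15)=-15 / 2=-7.50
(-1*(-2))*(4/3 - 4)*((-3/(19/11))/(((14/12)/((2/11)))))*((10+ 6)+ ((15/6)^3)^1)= 6072/133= 45.65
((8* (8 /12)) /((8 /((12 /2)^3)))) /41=144 /41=3.51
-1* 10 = -10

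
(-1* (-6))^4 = 1296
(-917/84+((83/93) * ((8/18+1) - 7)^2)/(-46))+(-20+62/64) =-30.55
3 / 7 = 0.43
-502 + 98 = -404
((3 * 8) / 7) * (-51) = -1224 / 7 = -174.86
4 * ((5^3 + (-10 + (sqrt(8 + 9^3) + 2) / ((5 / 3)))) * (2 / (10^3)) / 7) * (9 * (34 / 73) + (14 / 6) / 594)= 545803 * sqrt(737) / 189708750 + 45301649 / 81303750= 0.64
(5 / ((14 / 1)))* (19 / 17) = 95 / 238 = 0.40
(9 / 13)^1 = 9 / 13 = 0.69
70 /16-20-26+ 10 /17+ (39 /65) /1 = -27497 /680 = -40.44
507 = 507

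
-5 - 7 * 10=-75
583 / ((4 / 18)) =5247 / 2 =2623.50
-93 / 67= -1.39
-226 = -226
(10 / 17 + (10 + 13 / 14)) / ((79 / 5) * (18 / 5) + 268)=68525 / 1933036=0.04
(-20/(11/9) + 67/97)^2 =279658729/1138489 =245.64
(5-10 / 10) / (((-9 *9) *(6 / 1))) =-2 / 243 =-0.01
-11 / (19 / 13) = -143 / 19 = -7.53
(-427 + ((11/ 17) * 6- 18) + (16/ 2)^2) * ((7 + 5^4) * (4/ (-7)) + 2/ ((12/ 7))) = 32309303/ 238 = 135753.37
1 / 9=0.11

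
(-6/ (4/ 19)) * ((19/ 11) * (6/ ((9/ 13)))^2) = -122018/ 33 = -3697.52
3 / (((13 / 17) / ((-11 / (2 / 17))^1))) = -9537 / 26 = -366.81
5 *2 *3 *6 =180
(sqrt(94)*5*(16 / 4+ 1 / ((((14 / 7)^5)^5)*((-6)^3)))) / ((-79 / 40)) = -724775731175*sqrt(94) / 71571603456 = -98.18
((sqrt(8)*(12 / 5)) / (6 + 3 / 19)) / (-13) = -152*sqrt(2) / 2535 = -0.08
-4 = -4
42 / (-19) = -2.21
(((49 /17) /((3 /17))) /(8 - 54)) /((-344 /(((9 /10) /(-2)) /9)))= -49 /949440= -0.00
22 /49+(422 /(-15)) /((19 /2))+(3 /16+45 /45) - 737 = -164971321 /223440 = -738.32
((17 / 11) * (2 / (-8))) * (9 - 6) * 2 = -51 / 22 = -2.32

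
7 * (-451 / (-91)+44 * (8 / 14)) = 2739 / 13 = 210.69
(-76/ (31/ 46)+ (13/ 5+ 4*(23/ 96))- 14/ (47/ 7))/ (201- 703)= 19459861/ 87769680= 0.22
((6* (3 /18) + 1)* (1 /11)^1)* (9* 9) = 162 /11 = 14.73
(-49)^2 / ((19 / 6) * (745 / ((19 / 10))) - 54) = 1029 / 509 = 2.02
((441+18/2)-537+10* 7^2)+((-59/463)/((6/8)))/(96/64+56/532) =402.89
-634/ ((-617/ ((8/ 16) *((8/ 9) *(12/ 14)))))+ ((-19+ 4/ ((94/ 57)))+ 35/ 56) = -75796057/ 4871832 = -15.56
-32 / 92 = -8 / 23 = -0.35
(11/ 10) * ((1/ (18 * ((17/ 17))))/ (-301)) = -11/ 54180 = -0.00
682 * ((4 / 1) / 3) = 2728 / 3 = 909.33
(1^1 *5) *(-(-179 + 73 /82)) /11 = 73025 /902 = 80.96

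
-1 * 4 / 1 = -4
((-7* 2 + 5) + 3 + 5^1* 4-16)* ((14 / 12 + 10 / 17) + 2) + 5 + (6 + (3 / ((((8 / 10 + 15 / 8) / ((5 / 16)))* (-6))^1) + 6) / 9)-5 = -55637 / 65484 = -0.85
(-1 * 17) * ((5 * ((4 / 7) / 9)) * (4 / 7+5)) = -30.07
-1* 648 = -648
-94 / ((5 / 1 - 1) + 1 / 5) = -470 / 21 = -22.38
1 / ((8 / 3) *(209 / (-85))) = -255 / 1672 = -0.15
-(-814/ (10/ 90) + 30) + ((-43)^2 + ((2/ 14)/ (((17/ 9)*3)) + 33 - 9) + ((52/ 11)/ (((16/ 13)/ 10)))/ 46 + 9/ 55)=5521638147/ 602140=9170.02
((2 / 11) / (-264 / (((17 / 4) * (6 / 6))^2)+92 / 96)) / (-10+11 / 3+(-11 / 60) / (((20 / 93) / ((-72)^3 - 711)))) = -16646400 / 398626928690683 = -0.00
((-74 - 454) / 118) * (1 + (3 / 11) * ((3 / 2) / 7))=-4.74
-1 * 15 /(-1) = 15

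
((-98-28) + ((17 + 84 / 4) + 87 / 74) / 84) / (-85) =45901 / 31080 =1.48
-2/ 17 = -0.12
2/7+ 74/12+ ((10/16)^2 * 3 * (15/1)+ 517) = 727145/1344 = 541.03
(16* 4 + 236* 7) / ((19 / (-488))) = -837408 / 19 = -44074.11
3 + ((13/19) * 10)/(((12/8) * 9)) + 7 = 5390/513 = 10.51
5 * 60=300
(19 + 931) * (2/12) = 475/3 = 158.33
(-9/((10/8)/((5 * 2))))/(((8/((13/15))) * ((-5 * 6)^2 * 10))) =-13/15000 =-0.00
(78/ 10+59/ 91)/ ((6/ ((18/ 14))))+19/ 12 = 129707/ 38220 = 3.39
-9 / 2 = -4.50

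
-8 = -8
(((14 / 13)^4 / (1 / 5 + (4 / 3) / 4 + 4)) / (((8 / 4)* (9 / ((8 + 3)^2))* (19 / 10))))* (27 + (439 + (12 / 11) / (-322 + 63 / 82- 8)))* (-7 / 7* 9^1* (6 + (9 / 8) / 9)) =-2238628139696025 / 83017601797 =-26965.70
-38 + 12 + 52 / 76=-481 / 19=-25.32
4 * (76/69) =304/69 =4.41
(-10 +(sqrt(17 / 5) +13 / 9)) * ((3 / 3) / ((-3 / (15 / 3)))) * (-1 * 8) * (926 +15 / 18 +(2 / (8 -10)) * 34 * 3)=-7621460 / 81 +19796 * sqrt(85) / 9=-73813.20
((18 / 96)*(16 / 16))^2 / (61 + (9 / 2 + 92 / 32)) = 9 / 17504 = 0.00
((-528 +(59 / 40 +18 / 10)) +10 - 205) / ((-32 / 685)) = 3944093 / 256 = 15406.61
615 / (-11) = -615 / 11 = -55.91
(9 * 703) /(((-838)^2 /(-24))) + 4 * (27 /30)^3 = 118493469 /43890250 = 2.70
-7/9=-0.78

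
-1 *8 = -8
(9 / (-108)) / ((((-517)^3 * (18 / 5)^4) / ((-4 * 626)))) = -195625 / 21759700264632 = -0.00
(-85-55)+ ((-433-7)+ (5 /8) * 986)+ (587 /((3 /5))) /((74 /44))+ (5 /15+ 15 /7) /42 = 40336973 /65268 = 618.02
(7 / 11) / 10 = 7 / 110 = 0.06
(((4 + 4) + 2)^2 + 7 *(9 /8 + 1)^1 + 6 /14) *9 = 58113 /56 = 1037.73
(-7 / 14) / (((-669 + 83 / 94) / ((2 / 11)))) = 0.00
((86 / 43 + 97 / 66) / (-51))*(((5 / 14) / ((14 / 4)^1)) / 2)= -1145 / 329868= -0.00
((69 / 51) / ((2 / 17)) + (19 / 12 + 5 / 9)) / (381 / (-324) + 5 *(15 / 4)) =1473 / 1898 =0.78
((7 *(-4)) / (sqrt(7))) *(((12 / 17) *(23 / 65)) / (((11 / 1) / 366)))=-404064 *sqrt(7) / 12155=-87.95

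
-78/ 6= -13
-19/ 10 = -1.90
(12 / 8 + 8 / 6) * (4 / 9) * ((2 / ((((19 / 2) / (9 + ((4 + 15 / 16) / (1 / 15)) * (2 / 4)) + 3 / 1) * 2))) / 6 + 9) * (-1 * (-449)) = 652659665 / 127521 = 5118.06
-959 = -959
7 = 7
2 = 2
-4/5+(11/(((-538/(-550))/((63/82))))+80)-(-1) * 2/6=88.17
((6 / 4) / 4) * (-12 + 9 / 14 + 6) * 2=-225 / 56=-4.02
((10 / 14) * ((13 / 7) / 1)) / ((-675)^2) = 13 / 4465125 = 0.00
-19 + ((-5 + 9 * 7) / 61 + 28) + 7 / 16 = 10139 / 976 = 10.39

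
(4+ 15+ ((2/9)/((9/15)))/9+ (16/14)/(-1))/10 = 6089/3402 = 1.79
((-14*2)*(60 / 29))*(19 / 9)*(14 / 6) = -74480 / 261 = -285.36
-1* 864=-864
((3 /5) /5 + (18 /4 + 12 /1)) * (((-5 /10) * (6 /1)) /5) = -2493 /250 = -9.97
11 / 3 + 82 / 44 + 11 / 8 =1823 / 264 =6.91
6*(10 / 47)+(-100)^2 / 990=52940 / 4653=11.38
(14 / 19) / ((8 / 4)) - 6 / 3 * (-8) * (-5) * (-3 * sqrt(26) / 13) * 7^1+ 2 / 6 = 40 / 57+ 1680 * sqrt(26) / 13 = 659.65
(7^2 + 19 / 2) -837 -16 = -1589 / 2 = -794.50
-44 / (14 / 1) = -22 / 7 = -3.14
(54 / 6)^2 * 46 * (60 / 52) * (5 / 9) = 31050 / 13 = 2388.46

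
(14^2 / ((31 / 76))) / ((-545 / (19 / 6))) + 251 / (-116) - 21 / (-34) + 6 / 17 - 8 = -1197930029 / 99950820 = -11.99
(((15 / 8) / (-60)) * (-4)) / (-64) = -1 / 512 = -0.00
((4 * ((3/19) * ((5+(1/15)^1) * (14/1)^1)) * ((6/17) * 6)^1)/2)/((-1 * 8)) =-504/85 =-5.93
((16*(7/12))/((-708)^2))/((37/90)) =35/772782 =0.00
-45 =-45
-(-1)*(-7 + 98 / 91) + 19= 13.08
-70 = -70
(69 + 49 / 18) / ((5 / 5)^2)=1291 / 18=71.72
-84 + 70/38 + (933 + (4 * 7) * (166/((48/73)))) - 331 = 865109/114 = 7588.68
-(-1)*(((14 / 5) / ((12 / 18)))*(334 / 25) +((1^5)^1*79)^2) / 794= 787139 / 99250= 7.93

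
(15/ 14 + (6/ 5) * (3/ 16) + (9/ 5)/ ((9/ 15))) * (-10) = -1203/ 28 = -42.96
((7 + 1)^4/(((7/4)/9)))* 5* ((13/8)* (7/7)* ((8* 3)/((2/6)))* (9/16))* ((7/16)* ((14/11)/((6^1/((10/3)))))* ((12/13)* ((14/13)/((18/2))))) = 33868800/143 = 236844.76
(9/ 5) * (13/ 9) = 13/ 5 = 2.60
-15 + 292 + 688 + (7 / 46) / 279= 12384817 / 12834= 965.00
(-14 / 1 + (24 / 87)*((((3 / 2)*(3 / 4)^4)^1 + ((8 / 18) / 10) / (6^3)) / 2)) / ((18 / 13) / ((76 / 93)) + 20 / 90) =-15522899509 / 2135021760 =-7.27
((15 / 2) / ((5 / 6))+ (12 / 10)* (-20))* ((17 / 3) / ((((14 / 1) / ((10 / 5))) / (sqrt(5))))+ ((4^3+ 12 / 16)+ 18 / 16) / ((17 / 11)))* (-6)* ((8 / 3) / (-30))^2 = 544* sqrt(5) / 945+ 1364 / 45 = 31.60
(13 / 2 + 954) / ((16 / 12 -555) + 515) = -5763 / 232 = -24.84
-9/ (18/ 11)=-11/ 2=-5.50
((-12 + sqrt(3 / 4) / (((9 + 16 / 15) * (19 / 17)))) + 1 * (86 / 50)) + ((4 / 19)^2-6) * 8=-522777 / 9025 + 255 * sqrt(3) / 5738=-57.85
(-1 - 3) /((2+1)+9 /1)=-1 /3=-0.33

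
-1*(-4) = 4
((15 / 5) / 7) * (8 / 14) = 12 / 49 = 0.24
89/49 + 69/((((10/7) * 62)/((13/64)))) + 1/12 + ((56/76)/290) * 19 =2.11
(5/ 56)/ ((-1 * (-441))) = 5/ 24696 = 0.00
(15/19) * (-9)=-135/19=-7.11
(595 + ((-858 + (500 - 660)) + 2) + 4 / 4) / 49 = -60 / 7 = -8.57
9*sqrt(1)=9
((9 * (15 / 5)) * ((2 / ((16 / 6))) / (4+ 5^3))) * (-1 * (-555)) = 14985 / 172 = 87.12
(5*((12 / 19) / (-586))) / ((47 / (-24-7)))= 930 / 261649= 0.00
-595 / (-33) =595 / 33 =18.03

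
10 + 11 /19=201 /19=10.58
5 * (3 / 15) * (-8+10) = 2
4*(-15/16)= -15/4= -3.75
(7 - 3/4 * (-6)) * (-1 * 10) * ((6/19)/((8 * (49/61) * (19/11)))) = -231495/70756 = -3.27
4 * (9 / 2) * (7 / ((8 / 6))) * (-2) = -189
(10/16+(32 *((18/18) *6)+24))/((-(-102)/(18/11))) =5199/1496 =3.48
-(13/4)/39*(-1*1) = 1/12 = 0.08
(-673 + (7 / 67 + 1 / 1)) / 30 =-45017 / 2010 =-22.40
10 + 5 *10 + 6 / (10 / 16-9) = 3972 / 67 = 59.28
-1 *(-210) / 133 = 30 / 19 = 1.58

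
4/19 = 0.21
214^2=45796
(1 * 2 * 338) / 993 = 676 / 993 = 0.68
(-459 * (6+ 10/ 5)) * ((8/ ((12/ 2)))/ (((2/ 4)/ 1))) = -9792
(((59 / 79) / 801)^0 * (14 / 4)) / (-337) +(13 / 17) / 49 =2931 / 561442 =0.01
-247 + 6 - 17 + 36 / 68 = -4377 / 17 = -257.47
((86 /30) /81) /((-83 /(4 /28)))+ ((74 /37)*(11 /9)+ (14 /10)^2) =15545602 /3529575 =4.40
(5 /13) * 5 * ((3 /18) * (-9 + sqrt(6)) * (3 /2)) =-3.15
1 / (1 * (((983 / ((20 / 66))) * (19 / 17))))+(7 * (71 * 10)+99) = 3124232699 / 616341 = 5069.00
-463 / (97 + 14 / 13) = -6019 / 1275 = -4.72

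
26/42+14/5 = 359/105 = 3.42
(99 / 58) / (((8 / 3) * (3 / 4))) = 99 / 116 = 0.85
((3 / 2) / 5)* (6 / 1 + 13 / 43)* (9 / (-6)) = -2439 / 860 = -2.84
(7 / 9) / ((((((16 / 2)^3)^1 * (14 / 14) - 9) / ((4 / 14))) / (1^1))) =2 / 4527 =0.00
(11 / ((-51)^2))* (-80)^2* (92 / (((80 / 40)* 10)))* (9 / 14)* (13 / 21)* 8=16839680 / 42483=396.39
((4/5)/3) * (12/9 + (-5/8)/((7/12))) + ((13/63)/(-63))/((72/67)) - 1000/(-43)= 1432943791/61440120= 23.32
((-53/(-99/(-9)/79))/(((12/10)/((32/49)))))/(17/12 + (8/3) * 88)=-1339840/1526987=-0.88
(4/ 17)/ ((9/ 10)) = 40/ 153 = 0.26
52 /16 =13 /4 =3.25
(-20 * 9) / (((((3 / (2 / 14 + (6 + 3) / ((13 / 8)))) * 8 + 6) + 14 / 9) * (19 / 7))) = -1465695 / 260357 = -5.63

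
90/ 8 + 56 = 269/ 4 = 67.25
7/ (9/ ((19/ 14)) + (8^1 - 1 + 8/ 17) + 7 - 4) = 2261/ 5524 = 0.41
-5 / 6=-0.83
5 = 5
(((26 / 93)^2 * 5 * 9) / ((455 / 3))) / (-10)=-78 / 33635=-0.00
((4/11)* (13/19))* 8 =416/209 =1.99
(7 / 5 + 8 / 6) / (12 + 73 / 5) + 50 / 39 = 7183 / 5187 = 1.38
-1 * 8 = -8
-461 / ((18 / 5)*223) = -2305 / 4014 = -0.57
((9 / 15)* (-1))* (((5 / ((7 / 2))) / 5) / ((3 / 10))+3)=-83 / 35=-2.37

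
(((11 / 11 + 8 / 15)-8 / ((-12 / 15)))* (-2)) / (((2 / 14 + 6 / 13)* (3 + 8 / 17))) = -535262 / 48675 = -11.00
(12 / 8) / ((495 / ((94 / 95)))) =47 / 15675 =0.00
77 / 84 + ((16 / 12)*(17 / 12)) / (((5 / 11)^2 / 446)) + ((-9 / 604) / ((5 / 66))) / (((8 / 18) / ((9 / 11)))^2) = 48765805129 / 11959200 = 4077.68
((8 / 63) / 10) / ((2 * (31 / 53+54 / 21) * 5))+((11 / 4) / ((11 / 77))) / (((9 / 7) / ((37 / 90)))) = 116773897 / 18970200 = 6.16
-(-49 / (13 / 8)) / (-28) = -1.08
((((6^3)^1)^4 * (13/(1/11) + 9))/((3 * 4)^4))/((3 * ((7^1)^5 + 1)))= 664848/2101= 316.44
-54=-54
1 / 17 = 0.06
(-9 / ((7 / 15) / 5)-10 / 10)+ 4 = -654 / 7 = -93.43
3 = 3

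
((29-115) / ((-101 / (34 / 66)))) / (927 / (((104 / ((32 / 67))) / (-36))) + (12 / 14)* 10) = -4456907 / 1470112974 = -0.00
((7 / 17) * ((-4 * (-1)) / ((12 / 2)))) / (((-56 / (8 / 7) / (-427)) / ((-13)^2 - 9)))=19520 / 51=382.75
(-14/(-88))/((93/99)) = 21/124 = 0.17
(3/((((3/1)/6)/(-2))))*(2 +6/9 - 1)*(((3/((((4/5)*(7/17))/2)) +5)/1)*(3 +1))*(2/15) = -5200/21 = -247.62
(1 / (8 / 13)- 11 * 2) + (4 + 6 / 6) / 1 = -123 / 8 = -15.38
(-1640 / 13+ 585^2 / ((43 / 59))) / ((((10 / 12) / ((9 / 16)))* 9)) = 157449633 / 4472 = 35207.88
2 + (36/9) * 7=30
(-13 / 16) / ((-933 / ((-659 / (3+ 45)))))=-8567 / 716544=-0.01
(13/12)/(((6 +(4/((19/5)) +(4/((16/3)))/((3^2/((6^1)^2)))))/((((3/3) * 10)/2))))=1235/2292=0.54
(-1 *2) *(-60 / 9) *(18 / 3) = 80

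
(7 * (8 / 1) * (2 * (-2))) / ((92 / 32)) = -77.91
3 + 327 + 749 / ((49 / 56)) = 1186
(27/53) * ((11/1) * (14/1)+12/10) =20952/265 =79.06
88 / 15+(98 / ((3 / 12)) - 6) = 5878 / 15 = 391.87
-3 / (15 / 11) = -11 / 5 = -2.20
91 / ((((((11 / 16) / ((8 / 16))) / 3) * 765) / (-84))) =-20384 / 935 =-21.80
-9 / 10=-0.90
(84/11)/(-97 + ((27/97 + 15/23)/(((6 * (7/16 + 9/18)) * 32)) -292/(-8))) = -803160/6362587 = -0.13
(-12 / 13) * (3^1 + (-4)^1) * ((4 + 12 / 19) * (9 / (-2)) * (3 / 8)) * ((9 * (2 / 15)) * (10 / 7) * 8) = -171072 / 1729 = -98.94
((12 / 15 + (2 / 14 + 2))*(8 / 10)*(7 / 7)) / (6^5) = 103 / 340200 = 0.00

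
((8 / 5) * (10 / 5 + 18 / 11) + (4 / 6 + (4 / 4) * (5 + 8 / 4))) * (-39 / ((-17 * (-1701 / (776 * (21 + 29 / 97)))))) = -95614480 / 318087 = -300.59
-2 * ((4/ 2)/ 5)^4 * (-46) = 1472/ 625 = 2.36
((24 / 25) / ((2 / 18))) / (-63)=-24 / 175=-0.14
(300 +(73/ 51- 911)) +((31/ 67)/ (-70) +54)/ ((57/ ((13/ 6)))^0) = -132888041/ 239190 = -555.58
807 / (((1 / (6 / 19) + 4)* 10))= 2421 / 215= 11.26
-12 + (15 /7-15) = -174 /7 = -24.86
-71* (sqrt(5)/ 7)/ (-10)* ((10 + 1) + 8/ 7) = 1207* sqrt(5)/ 98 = 27.54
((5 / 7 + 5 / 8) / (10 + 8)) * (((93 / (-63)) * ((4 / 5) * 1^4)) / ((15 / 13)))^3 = -261803308 / 3281866875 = -0.08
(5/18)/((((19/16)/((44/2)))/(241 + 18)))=227920/171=1332.87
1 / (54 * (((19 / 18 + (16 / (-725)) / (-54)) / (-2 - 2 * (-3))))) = 2900 / 41341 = 0.07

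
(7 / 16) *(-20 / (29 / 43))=-1505 / 116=-12.97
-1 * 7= -7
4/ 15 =0.27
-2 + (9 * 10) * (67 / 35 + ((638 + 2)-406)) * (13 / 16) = 965957 / 56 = 17249.23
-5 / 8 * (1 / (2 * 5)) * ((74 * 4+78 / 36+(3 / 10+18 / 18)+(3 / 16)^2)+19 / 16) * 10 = -1154647 / 6144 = -187.93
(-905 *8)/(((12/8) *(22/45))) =-108600/11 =-9872.73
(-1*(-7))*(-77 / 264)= -49 / 24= -2.04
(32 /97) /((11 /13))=416 /1067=0.39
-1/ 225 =-0.00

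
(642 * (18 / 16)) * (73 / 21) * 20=351495 / 7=50213.57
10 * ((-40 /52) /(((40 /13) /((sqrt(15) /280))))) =-sqrt(15) /112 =-0.03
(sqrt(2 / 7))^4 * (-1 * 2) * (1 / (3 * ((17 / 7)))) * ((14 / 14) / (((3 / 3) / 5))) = -40 / 357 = -0.11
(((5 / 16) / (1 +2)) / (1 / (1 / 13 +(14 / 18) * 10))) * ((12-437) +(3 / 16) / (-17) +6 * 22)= -366216905 / 1527552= -239.74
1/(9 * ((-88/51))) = -17/264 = -0.06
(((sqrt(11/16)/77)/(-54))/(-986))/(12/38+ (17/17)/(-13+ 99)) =817 * sqrt(11)/4386773160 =0.00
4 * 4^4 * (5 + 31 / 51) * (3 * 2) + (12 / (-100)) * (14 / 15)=73215762 / 2125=34454.48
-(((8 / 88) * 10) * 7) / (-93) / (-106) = -35 / 54219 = -0.00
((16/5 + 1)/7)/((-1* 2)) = -0.30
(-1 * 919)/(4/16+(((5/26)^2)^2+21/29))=-12178867376/12927697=-942.08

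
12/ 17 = 0.71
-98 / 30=-49 / 15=-3.27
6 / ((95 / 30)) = 36 / 19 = 1.89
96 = 96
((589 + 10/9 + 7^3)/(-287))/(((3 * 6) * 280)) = -4199/6509160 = -0.00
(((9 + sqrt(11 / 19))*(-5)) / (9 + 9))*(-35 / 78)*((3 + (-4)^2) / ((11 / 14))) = 1225*sqrt(209) / 7722 + 23275 / 858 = 29.42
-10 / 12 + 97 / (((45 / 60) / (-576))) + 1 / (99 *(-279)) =-4115354069 / 55242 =-74496.83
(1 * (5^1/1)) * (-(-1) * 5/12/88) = 25/1056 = 0.02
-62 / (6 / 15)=-155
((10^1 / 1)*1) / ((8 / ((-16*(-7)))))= 140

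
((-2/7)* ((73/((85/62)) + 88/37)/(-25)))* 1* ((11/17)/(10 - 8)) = 1924362/9356375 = 0.21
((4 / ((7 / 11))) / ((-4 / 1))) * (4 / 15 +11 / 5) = -407 / 105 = -3.88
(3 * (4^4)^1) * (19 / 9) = 1621.33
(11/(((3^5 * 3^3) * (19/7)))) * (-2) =-154/124659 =-0.00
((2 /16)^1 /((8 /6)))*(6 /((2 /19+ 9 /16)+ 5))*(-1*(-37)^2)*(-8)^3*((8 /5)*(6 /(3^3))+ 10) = 6206016512 /8615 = 720373.36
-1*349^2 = -121801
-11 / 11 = -1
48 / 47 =1.02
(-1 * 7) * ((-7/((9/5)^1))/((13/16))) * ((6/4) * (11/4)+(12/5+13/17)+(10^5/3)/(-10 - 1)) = -6647969062/65637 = -101283.87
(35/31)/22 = 35/682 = 0.05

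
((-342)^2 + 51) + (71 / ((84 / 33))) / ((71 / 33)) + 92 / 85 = 278529131 / 2380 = 117029.05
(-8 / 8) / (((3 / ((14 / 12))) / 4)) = -14 / 9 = -1.56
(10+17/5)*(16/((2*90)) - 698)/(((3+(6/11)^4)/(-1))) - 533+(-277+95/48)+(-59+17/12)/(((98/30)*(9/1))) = 17692267564763/7976631600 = 2218.01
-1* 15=-15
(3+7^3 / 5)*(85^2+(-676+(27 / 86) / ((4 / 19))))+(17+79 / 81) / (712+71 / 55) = 1281739495915061 / 2732831460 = 469015.20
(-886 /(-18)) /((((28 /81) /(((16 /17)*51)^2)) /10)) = 22965120 /7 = 3280731.43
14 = 14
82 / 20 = 4.10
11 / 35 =0.31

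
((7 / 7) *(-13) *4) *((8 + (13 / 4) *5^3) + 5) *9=-196209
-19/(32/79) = -1501/32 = -46.91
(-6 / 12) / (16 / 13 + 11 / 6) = -39 / 239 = -0.16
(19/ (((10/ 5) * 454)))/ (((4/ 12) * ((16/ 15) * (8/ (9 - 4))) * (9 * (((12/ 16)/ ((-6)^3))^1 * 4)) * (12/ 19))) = -27075/ 58112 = -0.47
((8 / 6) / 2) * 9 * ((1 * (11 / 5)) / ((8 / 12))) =99 / 5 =19.80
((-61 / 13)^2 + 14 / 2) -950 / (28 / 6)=-206497 / 1183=-174.55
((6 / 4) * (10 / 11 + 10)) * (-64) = -11520 / 11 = -1047.27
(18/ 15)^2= 36/ 25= 1.44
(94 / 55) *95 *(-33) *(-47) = 251826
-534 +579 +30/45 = 137/3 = 45.67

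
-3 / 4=-0.75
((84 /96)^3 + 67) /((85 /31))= 24.68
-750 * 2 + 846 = -654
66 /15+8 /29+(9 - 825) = -117642 /145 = -811.32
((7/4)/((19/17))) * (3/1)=357/76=4.70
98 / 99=0.99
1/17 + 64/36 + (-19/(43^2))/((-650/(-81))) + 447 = 82533207733/183883050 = 448.84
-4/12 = -1/3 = -0.33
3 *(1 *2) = 6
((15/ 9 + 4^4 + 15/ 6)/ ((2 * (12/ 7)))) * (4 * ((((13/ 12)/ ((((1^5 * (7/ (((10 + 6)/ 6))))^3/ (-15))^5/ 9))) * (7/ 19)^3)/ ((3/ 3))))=-19921776305766400000/ 343221910888441977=-58.04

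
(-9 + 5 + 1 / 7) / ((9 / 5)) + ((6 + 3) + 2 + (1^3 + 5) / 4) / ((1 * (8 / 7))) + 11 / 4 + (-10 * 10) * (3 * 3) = -99507 / 112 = -888.46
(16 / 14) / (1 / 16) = 128 / 7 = 18.29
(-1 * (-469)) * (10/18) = 260.56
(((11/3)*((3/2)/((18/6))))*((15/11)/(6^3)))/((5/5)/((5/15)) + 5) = 5/3456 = 0.00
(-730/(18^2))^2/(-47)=-133225/1233468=-0.11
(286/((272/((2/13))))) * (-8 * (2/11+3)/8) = -35/68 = -0.51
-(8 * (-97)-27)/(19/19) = 803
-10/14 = -5/7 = -0.71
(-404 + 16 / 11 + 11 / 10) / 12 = -44159 / 1320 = -33.45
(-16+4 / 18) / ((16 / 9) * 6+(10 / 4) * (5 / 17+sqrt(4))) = -4828 / 5019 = -0.96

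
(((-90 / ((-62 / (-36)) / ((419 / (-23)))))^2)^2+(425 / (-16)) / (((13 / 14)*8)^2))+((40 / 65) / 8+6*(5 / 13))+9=9184231454353366068149546759 / 11181106633525504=821406302200.47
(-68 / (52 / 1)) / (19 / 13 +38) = -17 / 513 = -0.03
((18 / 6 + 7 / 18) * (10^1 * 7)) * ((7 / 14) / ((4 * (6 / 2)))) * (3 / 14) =305 / 144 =2.12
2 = 2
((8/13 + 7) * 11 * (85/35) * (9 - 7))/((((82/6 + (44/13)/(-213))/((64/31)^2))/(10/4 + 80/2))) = 1372888535040/254273873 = 5399.25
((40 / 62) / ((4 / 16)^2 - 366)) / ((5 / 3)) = -192 / 181505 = -0.00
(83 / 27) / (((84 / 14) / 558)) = 285.89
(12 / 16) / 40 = 3 / 160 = 0.02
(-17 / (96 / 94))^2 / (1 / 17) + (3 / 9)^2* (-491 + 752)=10919633 / 2304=4739.42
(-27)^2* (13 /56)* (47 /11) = 445419 /616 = 723.08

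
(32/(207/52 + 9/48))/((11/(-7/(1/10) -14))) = -186368/3179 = -58.62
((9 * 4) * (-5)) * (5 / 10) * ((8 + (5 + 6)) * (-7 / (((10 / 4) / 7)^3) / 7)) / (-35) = -134064 / 125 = -1072.51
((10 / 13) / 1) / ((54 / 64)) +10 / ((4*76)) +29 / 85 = 1.29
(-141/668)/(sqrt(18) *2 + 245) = -34545/40048604 + 423 *sqrt(2)/20024302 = -0.00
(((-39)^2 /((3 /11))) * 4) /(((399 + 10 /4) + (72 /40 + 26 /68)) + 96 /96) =24310 /441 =55.12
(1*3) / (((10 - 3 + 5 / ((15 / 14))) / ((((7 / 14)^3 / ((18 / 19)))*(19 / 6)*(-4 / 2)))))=-361 / 1680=-0.21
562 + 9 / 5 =563.80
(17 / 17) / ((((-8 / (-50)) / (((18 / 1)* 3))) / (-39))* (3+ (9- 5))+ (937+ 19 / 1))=26325 / 25166686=0.00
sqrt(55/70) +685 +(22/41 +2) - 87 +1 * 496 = sqrt(154)/14 +44958/41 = 1097.42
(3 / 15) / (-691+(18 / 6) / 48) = -16 / 55275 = -0.00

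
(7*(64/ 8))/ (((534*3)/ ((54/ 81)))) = 56/ 2403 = 0.02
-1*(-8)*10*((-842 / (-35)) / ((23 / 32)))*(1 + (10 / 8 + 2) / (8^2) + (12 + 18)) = 13386116 / 161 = 83143.58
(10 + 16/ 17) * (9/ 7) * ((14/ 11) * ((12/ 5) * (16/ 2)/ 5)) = 321408/ 4675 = 68.75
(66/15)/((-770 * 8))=-1/1400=-0.00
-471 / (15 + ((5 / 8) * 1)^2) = -30144 / 985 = -30.60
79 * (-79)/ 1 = -6241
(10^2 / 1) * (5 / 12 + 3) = 1025 / 3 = 341.67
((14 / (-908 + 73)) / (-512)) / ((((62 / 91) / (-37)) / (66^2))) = -25666641 / 3313280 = -7.75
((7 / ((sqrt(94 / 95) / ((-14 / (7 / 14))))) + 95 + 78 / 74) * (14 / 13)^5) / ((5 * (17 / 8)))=15291411968 / 1167716485 - 421654016 * sqrt(8930) / 1483315535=-13.77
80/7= 11.43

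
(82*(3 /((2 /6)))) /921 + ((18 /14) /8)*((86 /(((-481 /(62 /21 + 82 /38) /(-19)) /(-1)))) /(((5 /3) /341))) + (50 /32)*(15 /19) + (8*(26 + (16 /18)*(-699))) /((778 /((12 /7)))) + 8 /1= -2444182056147639 /4278314644240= -571.30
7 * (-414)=-2898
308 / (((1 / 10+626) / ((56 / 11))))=15680 / 6261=2.50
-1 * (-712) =712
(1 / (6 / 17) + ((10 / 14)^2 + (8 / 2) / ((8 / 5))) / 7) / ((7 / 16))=53728 / 7203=7.46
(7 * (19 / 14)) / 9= 19 / 18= 1.06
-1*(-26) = 26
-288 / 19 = -15.16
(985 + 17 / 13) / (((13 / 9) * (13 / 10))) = 1153980 / 2197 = 525.25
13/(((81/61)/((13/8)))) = 10309/648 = 15.91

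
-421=-421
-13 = -13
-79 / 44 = -1.80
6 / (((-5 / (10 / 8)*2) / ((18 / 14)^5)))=-177147 / 67228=-2.64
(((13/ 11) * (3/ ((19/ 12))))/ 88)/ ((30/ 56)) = 546/ 11495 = 0.05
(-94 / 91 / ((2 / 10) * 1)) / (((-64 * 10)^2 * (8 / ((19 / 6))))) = -893 / 178913280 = -0.00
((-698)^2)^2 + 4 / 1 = 237367737620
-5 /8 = -0.62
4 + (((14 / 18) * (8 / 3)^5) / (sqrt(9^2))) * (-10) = -2215028 / 19683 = -112.54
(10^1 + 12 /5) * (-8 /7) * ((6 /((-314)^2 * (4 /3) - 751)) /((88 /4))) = -4464 /150970435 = -0.00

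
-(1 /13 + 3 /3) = -14 /13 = -1.08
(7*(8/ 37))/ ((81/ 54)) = 112/ 111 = 1.01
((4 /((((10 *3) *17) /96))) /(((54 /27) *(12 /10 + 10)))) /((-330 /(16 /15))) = -32 /294525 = -0.00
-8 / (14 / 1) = -4 / 7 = -0.57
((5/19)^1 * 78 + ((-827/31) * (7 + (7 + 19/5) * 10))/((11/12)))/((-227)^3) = 0.00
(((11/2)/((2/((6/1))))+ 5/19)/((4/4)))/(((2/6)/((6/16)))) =5733/304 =18.86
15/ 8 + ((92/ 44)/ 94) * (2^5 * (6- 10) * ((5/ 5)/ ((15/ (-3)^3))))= 144759/ 20680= 7.00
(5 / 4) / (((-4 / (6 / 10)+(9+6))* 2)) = 3 / 40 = 0.08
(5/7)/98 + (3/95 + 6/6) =67703/65170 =1.04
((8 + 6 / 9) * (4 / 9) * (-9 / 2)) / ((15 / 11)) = -572 / 45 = -12.71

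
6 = 6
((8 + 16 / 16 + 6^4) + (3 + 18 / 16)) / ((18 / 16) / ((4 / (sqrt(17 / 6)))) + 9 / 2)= 446848 / 1519 - 13964*sqrt(102) / 4557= 263.22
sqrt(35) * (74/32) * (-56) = -259 * sqrt(35)/2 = -766.13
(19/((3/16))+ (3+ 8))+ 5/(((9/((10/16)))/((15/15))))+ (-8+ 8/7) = 53335/504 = 105.82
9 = 9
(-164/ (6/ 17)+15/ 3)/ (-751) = 1379/ 2253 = 0.61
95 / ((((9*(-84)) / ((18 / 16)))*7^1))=-95 / 4704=-0.02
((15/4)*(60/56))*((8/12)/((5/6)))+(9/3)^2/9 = 59/14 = 4.21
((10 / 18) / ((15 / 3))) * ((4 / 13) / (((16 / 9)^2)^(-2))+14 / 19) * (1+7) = 49398704 / 14585103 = 3.39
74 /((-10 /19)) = -703 /5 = -140.60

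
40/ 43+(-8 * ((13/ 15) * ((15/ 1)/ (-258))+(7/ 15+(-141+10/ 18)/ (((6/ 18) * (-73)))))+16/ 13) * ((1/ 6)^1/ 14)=4570367/ 12854205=0.36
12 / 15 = 4 / 5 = 0.80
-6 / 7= -0.86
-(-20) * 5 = 100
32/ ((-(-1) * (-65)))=-32/ 65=-0.49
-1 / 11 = -0.09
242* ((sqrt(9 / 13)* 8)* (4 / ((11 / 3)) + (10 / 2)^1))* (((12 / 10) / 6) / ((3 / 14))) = 165088* sqrt(13) / 65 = 9157.43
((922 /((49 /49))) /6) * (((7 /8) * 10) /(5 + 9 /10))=80675 /354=227.90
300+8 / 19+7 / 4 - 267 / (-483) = 302.72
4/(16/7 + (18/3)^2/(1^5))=0.10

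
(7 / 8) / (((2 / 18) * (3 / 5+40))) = 45 / 232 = 0.19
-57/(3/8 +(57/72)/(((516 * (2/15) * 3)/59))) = -1411776/14893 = -94.79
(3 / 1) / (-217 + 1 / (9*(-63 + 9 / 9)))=-1674 / 121087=-0.01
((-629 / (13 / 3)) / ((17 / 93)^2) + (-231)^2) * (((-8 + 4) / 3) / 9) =-4814552 / 663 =-7261.77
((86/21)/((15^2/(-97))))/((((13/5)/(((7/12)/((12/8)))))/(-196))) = 817516/15795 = 51.76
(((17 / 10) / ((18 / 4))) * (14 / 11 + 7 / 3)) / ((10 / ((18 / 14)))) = 289 / 1650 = 0.18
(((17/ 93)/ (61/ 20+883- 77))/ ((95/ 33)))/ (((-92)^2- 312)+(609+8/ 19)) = 68/ 7591061667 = 0.00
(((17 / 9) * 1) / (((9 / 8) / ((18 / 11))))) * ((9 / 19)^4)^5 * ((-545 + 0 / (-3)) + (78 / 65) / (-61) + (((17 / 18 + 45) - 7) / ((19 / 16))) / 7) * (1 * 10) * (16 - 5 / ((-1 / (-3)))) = -16107229943227289200200794208 / 3354642001271773947049633900043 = -0.00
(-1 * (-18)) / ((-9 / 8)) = -16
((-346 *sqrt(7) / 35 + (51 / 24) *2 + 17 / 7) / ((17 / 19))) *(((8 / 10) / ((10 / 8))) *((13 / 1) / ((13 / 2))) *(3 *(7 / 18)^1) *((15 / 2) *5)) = 418 - 52592 *sqrt(7) / 85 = -1219.00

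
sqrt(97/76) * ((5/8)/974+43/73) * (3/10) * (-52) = -13081419 * sqrt(1843)/54037520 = -10.39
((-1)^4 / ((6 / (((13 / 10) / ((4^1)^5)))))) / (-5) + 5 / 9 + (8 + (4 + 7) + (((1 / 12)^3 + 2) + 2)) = 65127883 / 2764800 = 23.56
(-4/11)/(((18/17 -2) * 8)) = 17/352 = 0.05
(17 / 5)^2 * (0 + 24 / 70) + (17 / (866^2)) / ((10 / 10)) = 2600862283 / 656211500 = 3.96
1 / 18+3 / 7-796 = -100235 / 126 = -795.52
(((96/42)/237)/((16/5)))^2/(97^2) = 25/25896211929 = 0.00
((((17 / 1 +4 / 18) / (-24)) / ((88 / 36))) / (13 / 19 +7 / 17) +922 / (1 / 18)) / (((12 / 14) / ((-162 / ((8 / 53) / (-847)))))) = 265839487377387 / 15104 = 17600601653.69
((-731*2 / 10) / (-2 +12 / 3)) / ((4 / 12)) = -2193 / 10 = -219.30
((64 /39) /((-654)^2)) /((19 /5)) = 80 /79234389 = 0.00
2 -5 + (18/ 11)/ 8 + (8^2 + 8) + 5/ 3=70.87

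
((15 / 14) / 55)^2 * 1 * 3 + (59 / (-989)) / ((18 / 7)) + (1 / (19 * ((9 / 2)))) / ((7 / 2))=-75080585 / 4010826204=-0.02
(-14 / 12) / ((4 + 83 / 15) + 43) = -35 / 1576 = -0.02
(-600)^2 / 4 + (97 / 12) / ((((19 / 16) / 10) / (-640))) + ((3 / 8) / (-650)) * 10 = 1376335829 / 29640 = 46435.08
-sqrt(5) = -2.24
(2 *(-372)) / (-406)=372 / 203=1.83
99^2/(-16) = -9801/16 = -612.56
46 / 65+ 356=23186 / 65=356.71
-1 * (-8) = 8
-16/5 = -3.20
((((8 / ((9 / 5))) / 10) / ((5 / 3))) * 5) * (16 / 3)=64 / 9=7.11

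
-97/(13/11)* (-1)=1067/13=82.08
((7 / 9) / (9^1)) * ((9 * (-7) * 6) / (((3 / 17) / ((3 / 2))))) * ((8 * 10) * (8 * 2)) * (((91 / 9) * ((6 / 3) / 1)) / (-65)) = 2985472 / 27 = 110573.04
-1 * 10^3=-1000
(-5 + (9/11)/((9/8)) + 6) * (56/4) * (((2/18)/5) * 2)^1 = 532/495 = 1.07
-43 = -43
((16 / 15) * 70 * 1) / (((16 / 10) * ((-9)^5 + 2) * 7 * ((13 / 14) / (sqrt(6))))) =-280 * sqrt(6) / 2302833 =-0.00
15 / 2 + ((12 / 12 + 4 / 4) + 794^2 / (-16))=-157571 / 4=-39392.75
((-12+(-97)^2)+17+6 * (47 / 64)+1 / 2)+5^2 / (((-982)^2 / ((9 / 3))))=72663019405 / 7714592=9418.91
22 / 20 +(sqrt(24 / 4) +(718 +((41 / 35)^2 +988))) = sqrt(6) +4185757 / 2450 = 1710.92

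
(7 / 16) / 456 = 7 / 7296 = 0.00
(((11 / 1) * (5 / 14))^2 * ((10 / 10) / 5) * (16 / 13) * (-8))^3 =-28073.58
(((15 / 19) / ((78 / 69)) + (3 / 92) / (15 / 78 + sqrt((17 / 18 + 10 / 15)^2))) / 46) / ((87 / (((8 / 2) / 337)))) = 1145089 / 538881128578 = 0.00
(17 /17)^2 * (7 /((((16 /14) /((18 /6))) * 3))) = 6.12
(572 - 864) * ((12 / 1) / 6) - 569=-1153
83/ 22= 3.77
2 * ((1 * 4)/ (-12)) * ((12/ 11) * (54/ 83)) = -432/ 913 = -0.47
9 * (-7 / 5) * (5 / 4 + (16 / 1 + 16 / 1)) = -8379 / 20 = -418.95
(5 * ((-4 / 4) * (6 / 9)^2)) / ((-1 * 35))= 4 / 63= 0.06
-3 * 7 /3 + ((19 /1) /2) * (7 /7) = 5 /2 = 2.50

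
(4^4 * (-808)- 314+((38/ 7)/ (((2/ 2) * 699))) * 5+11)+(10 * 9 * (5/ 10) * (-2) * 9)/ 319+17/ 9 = -970008342998/ 4682601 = -207151.61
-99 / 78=-1.27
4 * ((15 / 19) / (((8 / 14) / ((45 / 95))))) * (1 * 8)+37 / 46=361117 / 16606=21.75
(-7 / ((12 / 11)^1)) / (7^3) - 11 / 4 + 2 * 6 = 1357 / 147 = 9.23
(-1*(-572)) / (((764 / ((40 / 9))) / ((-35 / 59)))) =-200200 / 101421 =-1.97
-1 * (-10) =10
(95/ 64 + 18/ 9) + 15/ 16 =4.42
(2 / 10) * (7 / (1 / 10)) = 14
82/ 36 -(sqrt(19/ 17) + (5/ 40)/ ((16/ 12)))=629/ 288 -sqrt(323)/ 17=1.13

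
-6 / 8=-3 / 4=-0.75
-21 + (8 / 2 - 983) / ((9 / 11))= -10958 / 9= -1217.56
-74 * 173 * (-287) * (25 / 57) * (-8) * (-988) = 12737136533.33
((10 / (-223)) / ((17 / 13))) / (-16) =65 / 30328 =0.00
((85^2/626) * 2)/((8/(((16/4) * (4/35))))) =2890/2191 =1.32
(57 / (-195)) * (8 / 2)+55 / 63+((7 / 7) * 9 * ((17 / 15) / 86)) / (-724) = -75568001 / 254971080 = -0.30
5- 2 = 3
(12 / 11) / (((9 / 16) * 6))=32 / 99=0.32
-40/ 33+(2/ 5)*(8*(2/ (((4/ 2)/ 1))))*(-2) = -1256/ 165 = -7.61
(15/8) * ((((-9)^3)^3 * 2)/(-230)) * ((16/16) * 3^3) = 31381059609/184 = 170549237.01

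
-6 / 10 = -3 / 5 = -0.60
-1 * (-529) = 529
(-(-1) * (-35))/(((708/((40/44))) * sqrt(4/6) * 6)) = -175 * sqrt(6)/46728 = -0.01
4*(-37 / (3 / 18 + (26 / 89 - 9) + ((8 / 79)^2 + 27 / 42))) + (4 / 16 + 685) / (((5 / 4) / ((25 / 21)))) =671.38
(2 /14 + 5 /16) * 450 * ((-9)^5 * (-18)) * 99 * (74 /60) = 1489201312995 /56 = 26592880589.20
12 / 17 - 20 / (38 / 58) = -9632 / 323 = -29.82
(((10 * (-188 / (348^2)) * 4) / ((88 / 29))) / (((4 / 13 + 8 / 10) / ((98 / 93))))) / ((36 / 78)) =-9730175 / 230690592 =-0.04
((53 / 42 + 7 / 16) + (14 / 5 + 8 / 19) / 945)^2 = 73858389361 / 25472160000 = 2.90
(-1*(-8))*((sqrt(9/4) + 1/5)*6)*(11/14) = 2244/35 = 64.11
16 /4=4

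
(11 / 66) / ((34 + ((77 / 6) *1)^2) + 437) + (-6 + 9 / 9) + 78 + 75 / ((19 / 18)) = 144.05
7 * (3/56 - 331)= -18533/8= -2316.62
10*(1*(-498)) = -4980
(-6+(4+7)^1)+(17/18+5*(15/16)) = 1531/144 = 10.63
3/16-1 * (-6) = 99/16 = 6.19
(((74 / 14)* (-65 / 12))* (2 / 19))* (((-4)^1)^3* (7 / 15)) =90.01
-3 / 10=-0.30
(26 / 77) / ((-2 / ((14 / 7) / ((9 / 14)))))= -52 / 99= -0.53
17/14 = 1.21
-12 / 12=-1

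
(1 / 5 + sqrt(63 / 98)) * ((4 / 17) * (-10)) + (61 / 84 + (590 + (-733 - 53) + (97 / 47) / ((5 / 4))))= -65133841 / 335580 - 60 * sqrt(14) / 119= -195.98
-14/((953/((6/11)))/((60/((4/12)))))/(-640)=189/83864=0.00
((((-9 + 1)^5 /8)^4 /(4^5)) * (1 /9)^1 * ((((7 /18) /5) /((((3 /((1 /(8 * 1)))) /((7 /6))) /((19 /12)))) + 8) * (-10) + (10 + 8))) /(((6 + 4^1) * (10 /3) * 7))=-207265458028544 /25515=-8123278778.31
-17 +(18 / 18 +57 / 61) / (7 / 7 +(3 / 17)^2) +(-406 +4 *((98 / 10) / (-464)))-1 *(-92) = -1735462001 / 5271620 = -329.21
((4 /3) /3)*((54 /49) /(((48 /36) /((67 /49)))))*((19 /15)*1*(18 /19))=7236 /12005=0.60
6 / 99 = 2 / 33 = 0.06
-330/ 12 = -55/ 2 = -27.50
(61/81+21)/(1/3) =1762/27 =65.26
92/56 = 23/14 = 1.64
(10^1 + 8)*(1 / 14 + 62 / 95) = 13.03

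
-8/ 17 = -0.47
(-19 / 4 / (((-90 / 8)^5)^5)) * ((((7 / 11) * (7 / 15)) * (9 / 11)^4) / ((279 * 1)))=262053203317620736 / 21978684495067995575077485416829586029052734375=0.00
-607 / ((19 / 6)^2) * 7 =-152964 / 361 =-423.72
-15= -15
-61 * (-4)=244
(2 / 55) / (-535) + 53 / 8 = 1559509 / 235400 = 6.62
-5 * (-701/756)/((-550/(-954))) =37153/4620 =8.04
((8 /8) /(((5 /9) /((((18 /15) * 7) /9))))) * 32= 1344 /25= 53.76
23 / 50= 0.46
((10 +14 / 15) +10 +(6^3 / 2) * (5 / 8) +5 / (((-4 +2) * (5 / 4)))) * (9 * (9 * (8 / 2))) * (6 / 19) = 840132 / 95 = 8843.49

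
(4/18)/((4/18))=1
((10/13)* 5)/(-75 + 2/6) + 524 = 762869/1456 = 523.95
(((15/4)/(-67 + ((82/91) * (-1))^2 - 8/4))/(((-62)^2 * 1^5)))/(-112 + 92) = 24843/34729156160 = 0.00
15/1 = 15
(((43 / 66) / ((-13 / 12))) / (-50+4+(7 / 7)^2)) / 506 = 43 / 1628055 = 0.00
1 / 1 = 1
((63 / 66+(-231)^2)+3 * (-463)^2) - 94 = 15320249 / 22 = 696374.95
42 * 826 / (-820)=-8673 / 205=-42.31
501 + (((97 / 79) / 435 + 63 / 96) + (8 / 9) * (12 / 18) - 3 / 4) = 4963422161 / 9897120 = 501.50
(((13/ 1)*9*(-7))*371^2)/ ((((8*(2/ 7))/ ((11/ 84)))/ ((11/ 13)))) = -349745781/ 64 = -5464777.83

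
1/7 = 0.14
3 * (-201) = -603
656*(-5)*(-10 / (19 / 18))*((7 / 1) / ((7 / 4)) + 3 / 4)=147600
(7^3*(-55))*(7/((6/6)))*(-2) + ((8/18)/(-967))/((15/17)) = 34478239882/130545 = 264110.00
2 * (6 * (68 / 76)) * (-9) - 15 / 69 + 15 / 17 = -712936 / 7429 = -95.97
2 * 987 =1974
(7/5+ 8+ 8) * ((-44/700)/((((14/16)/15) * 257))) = -22968/314825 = -0.07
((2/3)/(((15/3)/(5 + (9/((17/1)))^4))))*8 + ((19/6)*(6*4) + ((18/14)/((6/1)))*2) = 717762617/8769705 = 81.85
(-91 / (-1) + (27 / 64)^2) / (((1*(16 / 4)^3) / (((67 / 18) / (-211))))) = -0.03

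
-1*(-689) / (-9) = -76.56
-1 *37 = -37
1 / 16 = 0.06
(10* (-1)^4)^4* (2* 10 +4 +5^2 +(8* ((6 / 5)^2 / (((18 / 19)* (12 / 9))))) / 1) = 581200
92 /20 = 23 /5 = 4.60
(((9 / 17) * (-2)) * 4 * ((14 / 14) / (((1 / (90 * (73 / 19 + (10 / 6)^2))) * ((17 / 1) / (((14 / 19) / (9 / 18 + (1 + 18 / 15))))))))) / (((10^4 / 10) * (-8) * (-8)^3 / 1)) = -1981 / 200311680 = -0.00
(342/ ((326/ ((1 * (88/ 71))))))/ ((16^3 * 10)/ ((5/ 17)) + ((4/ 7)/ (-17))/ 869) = 0.00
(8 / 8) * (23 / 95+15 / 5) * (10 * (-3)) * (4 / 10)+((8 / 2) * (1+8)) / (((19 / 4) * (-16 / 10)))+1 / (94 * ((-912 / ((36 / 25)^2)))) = -48715527 / 1116250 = -43.64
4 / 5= 0.80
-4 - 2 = -6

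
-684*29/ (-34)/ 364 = 4959/ 3094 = 1.60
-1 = -1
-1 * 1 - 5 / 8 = -13 / 8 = -1.62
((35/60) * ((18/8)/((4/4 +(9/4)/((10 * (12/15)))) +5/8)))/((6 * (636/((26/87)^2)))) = 1183/73411731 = 0.00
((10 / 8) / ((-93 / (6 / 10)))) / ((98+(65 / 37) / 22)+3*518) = -407 / 83377166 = -0.00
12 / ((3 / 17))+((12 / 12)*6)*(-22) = -64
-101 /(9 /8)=-808 /9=-89.78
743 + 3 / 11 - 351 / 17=135131 / 187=722.63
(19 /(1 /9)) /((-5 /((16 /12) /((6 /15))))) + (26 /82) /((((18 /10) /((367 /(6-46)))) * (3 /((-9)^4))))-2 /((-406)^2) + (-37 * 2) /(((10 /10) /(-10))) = -39314416389 /13516552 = -2908.61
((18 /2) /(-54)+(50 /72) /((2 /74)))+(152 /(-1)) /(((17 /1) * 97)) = 1509959 /59364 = 25.44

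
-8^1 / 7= -8 / 7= -1.14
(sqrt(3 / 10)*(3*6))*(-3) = -27*sqrt(30) / 5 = -29.58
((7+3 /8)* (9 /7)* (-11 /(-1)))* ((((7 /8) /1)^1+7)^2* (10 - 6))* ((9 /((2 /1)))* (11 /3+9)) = 188775279 /128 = 1474806.87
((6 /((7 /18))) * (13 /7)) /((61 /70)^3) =9828000 /226981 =43.30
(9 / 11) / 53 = 9 / 583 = 0.02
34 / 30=17 / 15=1.13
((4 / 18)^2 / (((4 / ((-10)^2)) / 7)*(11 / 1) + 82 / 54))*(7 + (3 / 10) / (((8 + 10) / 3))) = 1645 / 7472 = 0.22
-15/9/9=-0.19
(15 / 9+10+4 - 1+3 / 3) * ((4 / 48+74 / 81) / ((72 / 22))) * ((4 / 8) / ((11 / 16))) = 15181 / 4374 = 3.47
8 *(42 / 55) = 336 / 55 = 6.11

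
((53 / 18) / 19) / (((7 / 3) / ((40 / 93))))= 1060 / 37107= 0.03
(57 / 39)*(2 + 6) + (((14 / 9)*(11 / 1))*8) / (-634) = 425648 / 37089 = 11.48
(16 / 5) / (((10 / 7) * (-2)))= -28 / 25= -1.12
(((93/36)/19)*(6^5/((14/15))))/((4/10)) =376650/133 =2831.95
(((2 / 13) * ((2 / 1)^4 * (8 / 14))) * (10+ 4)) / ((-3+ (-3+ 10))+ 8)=64 / 39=1.64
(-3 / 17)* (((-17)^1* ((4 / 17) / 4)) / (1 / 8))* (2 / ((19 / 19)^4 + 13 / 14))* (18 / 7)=64 / 17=3.76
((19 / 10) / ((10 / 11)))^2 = 43681 / 10000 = 4.37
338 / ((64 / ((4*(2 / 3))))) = 169 / 12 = 14.08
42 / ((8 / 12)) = 63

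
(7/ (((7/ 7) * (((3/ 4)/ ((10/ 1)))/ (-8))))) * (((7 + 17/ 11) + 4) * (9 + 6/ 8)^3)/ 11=-95503590/ 121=-789285.87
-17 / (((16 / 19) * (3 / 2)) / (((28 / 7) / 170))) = -19 / 60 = -0.32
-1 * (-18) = 18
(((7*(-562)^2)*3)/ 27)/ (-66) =-1105454/ 297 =-3722.07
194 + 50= 244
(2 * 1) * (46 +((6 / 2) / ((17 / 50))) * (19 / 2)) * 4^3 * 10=2824960 / 17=166174.12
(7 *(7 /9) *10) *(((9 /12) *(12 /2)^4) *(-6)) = -317520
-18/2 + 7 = -2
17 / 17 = 1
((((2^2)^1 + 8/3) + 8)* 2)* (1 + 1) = 176/3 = 58.67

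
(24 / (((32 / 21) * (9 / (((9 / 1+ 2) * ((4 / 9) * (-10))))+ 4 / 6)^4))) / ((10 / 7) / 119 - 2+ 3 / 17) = -38708461440000 / 241452437681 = -160.32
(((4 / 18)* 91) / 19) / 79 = 0.01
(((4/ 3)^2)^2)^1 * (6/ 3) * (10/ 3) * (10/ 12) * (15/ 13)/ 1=64000/ 3159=20.26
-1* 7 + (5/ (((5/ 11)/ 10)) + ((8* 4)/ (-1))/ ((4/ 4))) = 71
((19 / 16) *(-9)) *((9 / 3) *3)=-1539 / 16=-96.19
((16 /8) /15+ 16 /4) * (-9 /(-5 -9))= 93 /35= 2.66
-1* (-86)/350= 43/175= 0.25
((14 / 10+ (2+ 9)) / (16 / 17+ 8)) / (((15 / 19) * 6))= 0.29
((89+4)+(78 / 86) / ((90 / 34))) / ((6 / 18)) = 60206 / 215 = 280.03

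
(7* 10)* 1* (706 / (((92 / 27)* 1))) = 14503.70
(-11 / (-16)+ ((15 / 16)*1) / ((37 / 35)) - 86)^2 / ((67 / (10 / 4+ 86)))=27634129425 / 2935136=9414.94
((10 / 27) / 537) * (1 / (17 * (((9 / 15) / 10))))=500 / 739449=0.00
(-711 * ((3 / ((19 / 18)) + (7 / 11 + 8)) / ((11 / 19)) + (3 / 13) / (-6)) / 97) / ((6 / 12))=-290.09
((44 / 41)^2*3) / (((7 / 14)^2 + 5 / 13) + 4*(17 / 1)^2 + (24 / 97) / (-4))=29295552 / 9806538793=0.00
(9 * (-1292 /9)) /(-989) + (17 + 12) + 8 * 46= 393925 /989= 398.31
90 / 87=30 / 29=1.03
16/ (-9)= -16/ 9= -1.78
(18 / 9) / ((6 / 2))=2 / 3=0.67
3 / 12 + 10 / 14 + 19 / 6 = 347 / 84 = 4.13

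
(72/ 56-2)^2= 0.51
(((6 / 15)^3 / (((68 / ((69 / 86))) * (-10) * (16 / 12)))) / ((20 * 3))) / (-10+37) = -23 / 657900000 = -0.00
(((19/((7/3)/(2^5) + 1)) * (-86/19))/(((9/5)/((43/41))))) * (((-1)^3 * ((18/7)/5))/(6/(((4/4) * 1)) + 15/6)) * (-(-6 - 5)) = 15620352/502537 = 31.08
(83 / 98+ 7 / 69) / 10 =6413 / 67620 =0.09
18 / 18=1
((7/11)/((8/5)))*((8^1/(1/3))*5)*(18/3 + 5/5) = 3675/11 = 334.09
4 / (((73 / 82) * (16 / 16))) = 328 / 73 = 4.49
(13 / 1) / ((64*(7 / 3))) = 39 / 448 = 0.09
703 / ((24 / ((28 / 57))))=259 / 18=14.39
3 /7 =0.43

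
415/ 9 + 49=856/ 9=95.11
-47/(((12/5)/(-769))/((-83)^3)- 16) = 103330487705/35176336228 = 2.94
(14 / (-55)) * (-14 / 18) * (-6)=-196 / 165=-1.19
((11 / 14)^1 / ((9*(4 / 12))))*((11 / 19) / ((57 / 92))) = 5566 / 22743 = 0.24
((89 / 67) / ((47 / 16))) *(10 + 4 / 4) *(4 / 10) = 31328 / 15745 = 1.99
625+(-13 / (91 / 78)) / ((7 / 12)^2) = 203143 / 343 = 592.25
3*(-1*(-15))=45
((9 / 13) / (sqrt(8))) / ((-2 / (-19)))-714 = -714+ 171*sqrt(2) / 104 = -711.67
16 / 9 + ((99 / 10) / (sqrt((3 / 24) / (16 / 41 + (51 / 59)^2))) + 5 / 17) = 317 / 153 + 693 * sqrt(271666) / 12095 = 31.94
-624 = -624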